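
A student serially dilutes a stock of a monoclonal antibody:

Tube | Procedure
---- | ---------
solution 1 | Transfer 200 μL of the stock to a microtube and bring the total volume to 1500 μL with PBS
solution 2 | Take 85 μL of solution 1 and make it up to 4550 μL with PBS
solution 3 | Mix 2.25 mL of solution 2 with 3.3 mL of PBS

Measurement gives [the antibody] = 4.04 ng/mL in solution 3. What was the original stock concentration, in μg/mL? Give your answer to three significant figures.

4.00 μg/mL

Step 1: 200 μL brought to 1500 μL → factor 1500/200 = 7.5
Step 2: 85 μL brought to 4550 μL → factor 4550/85 = 53.529
Step 3: 2.25 mL + 3.3 mL = 5.55 mL total → factor 5.55/2.25 = 2.4667
Overall dilution factor = 7.5 × 53.529 × 2.4667 = 990.29
Stock = 4.04 ng/mL × 990.29 = 4001 ng/mL = 4.00 μg/mL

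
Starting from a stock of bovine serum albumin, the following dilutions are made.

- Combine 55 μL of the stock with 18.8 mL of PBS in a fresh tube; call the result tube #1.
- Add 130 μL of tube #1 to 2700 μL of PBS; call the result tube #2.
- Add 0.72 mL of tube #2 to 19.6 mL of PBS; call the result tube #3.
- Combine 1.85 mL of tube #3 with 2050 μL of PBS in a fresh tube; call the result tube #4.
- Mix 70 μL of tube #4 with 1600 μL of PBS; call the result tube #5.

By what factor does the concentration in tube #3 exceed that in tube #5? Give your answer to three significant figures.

Step 1: 55 μL + 18.8 mL = 18855 μL total → factor 18855/55 = 342.82
Step 2: 130 μL + 2700 μL = 2830 μL total → factor 2830/130 = 21.769
Step 3: 0.72 mL + 19.6 mL = 20.32 mL total → factor 20.32/0.72 = 28.222
Step 4: 1.85 mL + 2050 μL = 3.9 mL total → factor 3.9/1.85 = 2.1081
Step 5: 70 μL + 1600 μL = 1670 μL total → factor 1670/70 = 23.857
Dilution factor to tube #3 = 2.1062 × 10^5; to tube #5 = 1.0593 × 10^7
[tube #3]/[tube #5] = (factor to tube #5)/(factor to tube #3) = 1.0593 × 10^7/2.1062 × 10^5 = 50.3

50.3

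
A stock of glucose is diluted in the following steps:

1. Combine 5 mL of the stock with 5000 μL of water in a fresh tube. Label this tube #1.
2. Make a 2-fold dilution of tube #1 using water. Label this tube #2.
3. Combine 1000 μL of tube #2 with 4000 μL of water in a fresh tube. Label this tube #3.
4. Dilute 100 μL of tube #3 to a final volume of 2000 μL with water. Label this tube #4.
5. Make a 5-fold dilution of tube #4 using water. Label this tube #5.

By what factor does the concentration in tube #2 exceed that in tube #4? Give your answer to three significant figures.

Step 1: 5 mL + 5000 μL = 10 mL total → factor 10/5 = 2
Step 2: 2-fold → factor 2
Step 3: 1000 μL + 4000 μL = 5000 μL total → factor 5000/1000 = 5
Step 4: 100 μL brought to 2000 μL → factor 2000/100 = 20
Dilution factor to tube #2 = 4; to tube #4 = 400
[tube #2]/[tube #4] = (factor to tube #4)/(factor to tube #2) = 400/4 = 100

100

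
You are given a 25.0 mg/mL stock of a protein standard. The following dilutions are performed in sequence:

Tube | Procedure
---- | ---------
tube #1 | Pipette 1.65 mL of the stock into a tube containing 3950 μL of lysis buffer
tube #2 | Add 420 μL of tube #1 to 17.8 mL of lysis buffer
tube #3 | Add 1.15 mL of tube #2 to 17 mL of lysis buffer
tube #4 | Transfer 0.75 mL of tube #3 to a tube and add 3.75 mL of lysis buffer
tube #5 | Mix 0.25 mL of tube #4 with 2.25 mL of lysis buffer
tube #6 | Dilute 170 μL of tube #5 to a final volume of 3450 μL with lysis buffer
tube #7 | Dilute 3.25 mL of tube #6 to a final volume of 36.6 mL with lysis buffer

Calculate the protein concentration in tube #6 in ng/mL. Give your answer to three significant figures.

Step 1: 1.65 mL + 3950 μL = 5.6 mL total → factor 5.6/1.65 = 3.3939
Step 2: 420 μL + 17.8 mL = 18220 μL total → factor 18220/420 = 43.381
Step 3: 1.15 mL + 17 mL = 18.15 mL total → factor 18.15/1.15 = 15.783
Step 4: 0.75 mL + 3.75 mL = 4.5 mL total → factor 4.5/0.75 = 6
Step 5: 0.25 mL + 2.25 mL = 2.5 mL total → factor 2.5/0.25 = 10
Step 6: 170 μL brought to 3450 μL → factor 3450/170 = 20.294
Dilution factor through tube #6 = 3.3939 × 43.381 × 15.783 × 6 × 10 × 20.294 = 2.8295 × 10^6
[tube #6] = 25.0 mg/mL / 2.8295 × 10^6 = 8.836 × 10^-6 mg/mL = 8.84 ng/mL

8.84 ng/mL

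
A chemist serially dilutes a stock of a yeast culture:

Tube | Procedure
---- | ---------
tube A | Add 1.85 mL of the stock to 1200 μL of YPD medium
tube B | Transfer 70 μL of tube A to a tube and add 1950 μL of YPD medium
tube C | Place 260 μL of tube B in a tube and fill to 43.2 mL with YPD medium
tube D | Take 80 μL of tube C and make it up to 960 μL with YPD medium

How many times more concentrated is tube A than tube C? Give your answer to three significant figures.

4.79 × 10^3

Step 1: 1.85 mL + 1200 μL = 3.05 mL total → factor 3.05/1.85 = 1.6486
Step 2: 70 μL + 1950 μL = 2020 μL total → factor 2020/70 = 28.857
Step 3: 260 μL brought to 43.2 mL → factor 43200/260 = 166.15
Dilution factor to tube A = 1.6486; to tube C = 7904.8
[tube A]/[tube C] = (factor to tube C)/(factor to tube A) = 7904.8/1.6486 = 4.79 × 10^3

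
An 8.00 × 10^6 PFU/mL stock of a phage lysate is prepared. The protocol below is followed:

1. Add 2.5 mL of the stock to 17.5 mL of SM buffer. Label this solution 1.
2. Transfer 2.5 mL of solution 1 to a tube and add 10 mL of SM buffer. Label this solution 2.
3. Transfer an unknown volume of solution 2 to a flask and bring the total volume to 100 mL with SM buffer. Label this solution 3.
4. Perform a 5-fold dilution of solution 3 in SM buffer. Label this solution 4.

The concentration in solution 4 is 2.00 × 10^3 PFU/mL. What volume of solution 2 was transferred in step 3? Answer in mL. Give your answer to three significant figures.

Step 1: 2.5 mL + 17.5 mL = 20 mL total → factor 20/2.5 = 8
Step 2: 2.5 mL + 10 mL = 12.5 mL total → factor 12.5/2.5 = 5
Step 3: v brought to 100 mL → factor = 100 mL/v
Step 4: 5-fold → factor 5
Product of known-step factors = 200
Overall factor = 8.00 × 10^6 PFU/mL / (2.00 × 10^3 PFU/mL) = 4000
Step-3 factor = 4000 / 200 = 20
v = 100 mL / 20 = 5.00 mL

5.00 mL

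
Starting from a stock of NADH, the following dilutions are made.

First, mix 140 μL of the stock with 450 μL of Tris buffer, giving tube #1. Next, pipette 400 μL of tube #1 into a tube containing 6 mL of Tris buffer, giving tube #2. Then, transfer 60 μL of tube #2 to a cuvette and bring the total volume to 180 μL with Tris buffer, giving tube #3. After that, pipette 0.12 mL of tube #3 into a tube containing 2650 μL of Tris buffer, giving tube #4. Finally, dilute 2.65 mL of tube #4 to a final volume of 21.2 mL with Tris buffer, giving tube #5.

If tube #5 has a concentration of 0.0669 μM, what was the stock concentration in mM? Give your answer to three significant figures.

Step 1: 140 μL + 450 μL = 590 μL total → factor 590/140 = 4.2143
Step 2: 400 μL + 6 mL = 6400 μL total → factor 6400/400 = 16
Step 3: 60 μL brought to 180 μL → factor 180/60 = 3
Step 4: 0.12 mL + 2650 μL = 2.77 mL total → factor 2.77/0.12 = 23.083
Step 5: 2.65 mL brought to 21.2 mL → factor 21.2/2.65 = 8
Overall dilution factor = 4.2143 × 16 × 3 × 23.083 × 8 = 37355
Stock = 0.0669 μM × 37355 = 2499 μM = 2.50 mM

2.50 mM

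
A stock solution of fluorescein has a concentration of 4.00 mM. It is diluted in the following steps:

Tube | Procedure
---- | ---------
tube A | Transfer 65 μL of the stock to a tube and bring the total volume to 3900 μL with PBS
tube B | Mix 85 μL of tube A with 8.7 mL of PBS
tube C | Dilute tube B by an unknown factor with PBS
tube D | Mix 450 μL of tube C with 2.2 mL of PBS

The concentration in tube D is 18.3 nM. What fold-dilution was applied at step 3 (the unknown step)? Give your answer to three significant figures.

5.99-fold

Step 1: 65 μL brought to 3900 μL → factor 3900/65 = 60
Step 2: 85 μL + 8.7 mL = 8785 μL total → factor 8785/85 = 103.35
Step 3: unknown factor x
Step 4: 450 μL + 2.2 mL = 2650 μL total → factor 2650/450 = 5.8889
Product of known-step factors = 36518
Overall factor = 4.00 mM / (18.3 nM) = 2.1858 × 10^5
x = 2.1858 × 10^5 / 36518 = 5.99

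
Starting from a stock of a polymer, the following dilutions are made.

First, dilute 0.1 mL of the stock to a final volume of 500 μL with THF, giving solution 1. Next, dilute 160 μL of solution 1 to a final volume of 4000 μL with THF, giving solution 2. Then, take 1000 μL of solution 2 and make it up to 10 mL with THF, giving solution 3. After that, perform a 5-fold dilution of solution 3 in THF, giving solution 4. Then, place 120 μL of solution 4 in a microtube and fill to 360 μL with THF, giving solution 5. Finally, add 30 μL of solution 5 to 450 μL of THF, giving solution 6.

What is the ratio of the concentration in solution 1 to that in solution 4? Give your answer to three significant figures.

1.25 × 10^3

Step 1: 0.1 mL brought to 500 μL → factor 0.5/0.1 = 5
Step 2: 160 μL brought to 4000 μL → factor 4000/160 = 25
Step 3: 1000 μL brought to 10 mL → factor 10000/1000 = 10
Step 4: 5-fold → factor 5
Dilution factor to solution 1 = 5; to solution 4 = 6250
[solution 1]/[solution 4] = (factor to solution 4)/(factor to solution 1) = 6250/5 = 1.25 × 10^3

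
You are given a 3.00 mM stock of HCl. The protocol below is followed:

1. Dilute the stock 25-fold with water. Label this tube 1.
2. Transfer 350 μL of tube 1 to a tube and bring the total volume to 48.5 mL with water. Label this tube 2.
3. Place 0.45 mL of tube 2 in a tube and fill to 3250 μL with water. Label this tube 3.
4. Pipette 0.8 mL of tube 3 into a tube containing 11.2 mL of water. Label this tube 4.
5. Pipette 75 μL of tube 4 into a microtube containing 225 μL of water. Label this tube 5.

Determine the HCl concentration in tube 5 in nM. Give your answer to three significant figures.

2.00 nM

Step 1: 25-fold → factor 25
Step 2: 350 μL brought to 48.5 mL → factor 48500/350 = 138.57
Step 3: 0.45 mL brought to 3250 μL → factor 3.25/0.45 = 7.2222
Step 4: 0.8 mL + 11.2 mL = 12 mL total → factor 12/0.8 = 15
Step 5: 75 μL + 225 μL = 300 μL total → factor 300/75 = 4
Overall dilution factor = 25 × 138.57 × 7.2222 × 15 × 4 = 1.5012 × 10^6
Final = 3.00 mM / 1.5012 × 10^6 = 1.998 × 10^-6 mM = 2.00 nM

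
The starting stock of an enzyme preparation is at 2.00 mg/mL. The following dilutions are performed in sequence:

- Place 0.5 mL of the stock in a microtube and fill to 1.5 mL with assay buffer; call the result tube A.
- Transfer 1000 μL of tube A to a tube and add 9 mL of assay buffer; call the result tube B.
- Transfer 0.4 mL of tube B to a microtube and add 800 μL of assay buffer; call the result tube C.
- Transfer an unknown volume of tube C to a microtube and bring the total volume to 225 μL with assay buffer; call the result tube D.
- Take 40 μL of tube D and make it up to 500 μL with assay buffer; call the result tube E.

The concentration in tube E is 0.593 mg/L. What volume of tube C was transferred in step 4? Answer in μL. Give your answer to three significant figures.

Step 1: 0.5 mL brought to 1.5 mL → factor 1.5/0.5 = 3
Step 2: 1000 μL + 9 mL = 10000 μL total → factor 10000/1000 = 10
Step 3: 0.4 mL + 800 μL = 1.2 mL total → factor 1.2/0.4 = 3
Step 4: v brought to 225 μL → factor = 225 μL/v
Step 5: 40 μL brought to 500 μL → factor 500/40 = 12.5
Product of known-step factors = 1125
Overall factor = 2.00 mg/mL / (0.593 mg/L) = 3372.7
Step-4 factor = 3372.7 / 1125 = 2.9979
v = 225 μL / 2.9979 = 75.1 μL

75.1 μL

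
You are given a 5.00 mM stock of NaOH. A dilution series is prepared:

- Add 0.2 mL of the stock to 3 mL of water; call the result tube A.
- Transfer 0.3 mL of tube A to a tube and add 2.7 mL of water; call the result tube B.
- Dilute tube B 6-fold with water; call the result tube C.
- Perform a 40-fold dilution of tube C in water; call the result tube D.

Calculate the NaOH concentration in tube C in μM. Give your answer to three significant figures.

Step 1: 0.2 mL + 3 mL = 3.2 mL total → factor 3.2/0.2 = 16
Step 2: 0.3 mL + 2.7 mL = 3 mL total → factor 3/0.3 = 10
Step 3: 6-fold → factor 6
Dilution factor through tube C = 16 × 10 × 6 = 960
[tube C] = 5.00 mM / 960 = 0.005208 mM = 5.21 μM

5.21 μM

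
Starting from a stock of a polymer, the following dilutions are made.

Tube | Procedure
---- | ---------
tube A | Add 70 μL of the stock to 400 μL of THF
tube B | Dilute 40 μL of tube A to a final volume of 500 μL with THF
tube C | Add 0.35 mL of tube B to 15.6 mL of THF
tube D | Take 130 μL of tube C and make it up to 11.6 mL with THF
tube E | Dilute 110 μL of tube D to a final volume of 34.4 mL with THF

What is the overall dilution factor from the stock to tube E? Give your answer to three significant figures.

Step 1: 70 μL + 400 μL = 470 μL total → factor 470/70 = 6.7143
Step 2: 40 μL brought to 500 μL → factor 500/40 = 12.5
Step 3: 0.35 mL + 15.6 mL = 15.95 mL total → factor 15.95/0.35 = 45.571
Step 4: 130 μL brought to 11.6 mL → factor 11600/130 = 89.231
Step 5: 110 μL brought to 34.4 mL → factor 34400/110 = 312.73
Overall dilution factor = 6.7143 × 12.5 × 45.571 × 89.231 × 312.73 = 1.0673 × 10^8

1.07 × 10^8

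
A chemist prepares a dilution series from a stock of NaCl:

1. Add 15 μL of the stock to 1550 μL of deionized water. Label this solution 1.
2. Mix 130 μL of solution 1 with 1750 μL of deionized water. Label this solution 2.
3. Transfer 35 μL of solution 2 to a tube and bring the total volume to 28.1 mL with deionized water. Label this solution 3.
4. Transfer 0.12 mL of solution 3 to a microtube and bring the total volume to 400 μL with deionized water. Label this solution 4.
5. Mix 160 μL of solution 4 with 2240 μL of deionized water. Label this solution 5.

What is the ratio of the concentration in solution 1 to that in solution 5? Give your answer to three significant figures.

Step 1: 15 μL + 1550 μL = 1565 μL total → factor 1565/15 = 104.33
Step 2: 130 μL + 1750 μL = 1880 μL total → factor 1880/130 = 14.462
Step 3: 35 μL brought to 28.1 mL → factor 28100/35 = 802.86
Step 4: 0.12 mL brought to 400 μL → factor 0.4/0.12 = 3.3333
Step 5: 160 μL + 2240 μL = 2400 μL total → factor 2400/160 = 15
Dilution factor to solution 1 = 104.33; to solution 5 = 6.0568 × 10^7
[solution 1]/[solution 5] = (factor to solution 5)/(factor to solution 1) = 6.0568 × 10^7/104.33 = 5.81 × 10^5

5.81 × 10^5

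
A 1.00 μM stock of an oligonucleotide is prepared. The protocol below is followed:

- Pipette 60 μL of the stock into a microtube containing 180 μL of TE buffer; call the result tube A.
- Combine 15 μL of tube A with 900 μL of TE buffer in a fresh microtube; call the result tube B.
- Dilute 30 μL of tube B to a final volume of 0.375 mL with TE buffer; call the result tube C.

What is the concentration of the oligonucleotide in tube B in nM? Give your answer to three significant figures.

Step 1: 60 μL + 180 μL = 240 μL total → factor 240/60 = 4
Step 2: 15 μL + 900 μL = 915 μL total → factor 915/15 = 61
Dilution factor through tube B = 4 × 61 = 244
[tube B] = 1.00 μM / 244 = 0.004098 μM = 4.10 nM

4.10 nM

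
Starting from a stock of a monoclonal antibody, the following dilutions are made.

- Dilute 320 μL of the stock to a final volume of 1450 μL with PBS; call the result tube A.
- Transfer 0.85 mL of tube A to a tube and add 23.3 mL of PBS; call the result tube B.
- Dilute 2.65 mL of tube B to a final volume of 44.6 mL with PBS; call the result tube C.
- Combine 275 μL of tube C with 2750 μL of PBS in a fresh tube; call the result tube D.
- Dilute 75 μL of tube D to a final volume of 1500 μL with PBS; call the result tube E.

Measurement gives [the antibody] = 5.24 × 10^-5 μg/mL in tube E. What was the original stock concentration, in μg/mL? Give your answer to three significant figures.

Step 1: 320 μL brought to 1450 μL → factor 1450/320 = 4.5312
Step 2: 0.85 mL + 23.3 mL = 24.15 mL total → factor 24.15/0.85 = 28.412
Step 3: 2.65 mL brought to 44.6 mL → factor 44.6/2.65 = 16.83
Step 4: 275 μL + 2750 μL = 3025 μL total → factor 3025/275 = 11
Step 5: 75 μL brought to 1500 μL → factor 1500/75 = 20
Overall dilution factor = 4.5312 × 28.412 × 16.83 × 11 × 20 = 4.7668 × 10^5
Stock = 5.24 × 10^-5 μg/mL × 4.7668 × 10^5 = 25.0 μg/mL

25.0 μg/mL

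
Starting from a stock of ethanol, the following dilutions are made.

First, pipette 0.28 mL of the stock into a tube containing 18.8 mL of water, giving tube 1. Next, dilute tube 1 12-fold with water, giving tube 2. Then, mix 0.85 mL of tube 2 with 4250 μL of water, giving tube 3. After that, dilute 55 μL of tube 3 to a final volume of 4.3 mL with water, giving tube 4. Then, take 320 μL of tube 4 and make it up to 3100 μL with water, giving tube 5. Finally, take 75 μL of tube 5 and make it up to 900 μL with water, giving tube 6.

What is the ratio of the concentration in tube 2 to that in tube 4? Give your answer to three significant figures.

Step 1: 0.28 mL + 18.8 mL = 19.08 mL total → factor 19.08/0.28 = 68.143
Step 2: 12-fold → factor 12
Step 3: 0.85 mL + 4250 μL = 5.1 mL total → factor 5.1/0.85 = 6
Step 4: 55 μL brought to 4.3 mL → factor 4300/55 = 78.182
Dilution factor to tube 2 = 817.71; to tube 4 = 3.8358 × 10^5
[tube 2]/[tube 4] = (factor to tube 4)/(factor to tube 2) = 3.8358 × 10^5/817.71 = 469

469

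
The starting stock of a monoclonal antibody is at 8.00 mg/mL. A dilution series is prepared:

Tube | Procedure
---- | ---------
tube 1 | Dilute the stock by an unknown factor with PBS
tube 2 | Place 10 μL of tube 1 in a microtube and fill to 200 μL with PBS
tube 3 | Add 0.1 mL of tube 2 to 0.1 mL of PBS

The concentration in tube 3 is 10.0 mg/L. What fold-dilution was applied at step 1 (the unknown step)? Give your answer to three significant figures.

Step 1: unknown factor x
Step 2: 10 μL brought to 200 μL → factor 200/10 = 20
Step 3: 0.1 mL + 0.1 mL = 0.2 mL total → factor 0.2/0.1 = 2
Product of known-step factors = 40
Overall factor = 8.00 mg/mL / (10.0 mg/L) = 800
x = 800 / 40 = 20.0

20.0-fold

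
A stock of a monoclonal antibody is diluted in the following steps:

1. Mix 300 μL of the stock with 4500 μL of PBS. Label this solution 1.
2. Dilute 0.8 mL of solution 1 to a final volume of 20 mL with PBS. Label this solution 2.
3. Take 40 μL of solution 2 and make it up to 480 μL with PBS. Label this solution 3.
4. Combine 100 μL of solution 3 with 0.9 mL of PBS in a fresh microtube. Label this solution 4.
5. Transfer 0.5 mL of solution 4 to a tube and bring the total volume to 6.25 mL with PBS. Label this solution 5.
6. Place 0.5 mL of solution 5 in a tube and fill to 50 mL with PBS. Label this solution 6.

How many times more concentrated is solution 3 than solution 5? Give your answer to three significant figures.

Step 1: 300 μL + 4500 μL = 4800 μL total → factor 4800/300 = 16
Step 2: 0.8 mL brought to 20 mL → factor 20/0.8 = 25
Step 3: 40 μL brought to 480 μL → factor 480/40 = 12
Step 4: 100 μL + 0.9 mL = 1000 μL total → factor 1000/100 = 10
Step 5: 0.5 mL brought to 6.25 mL → factor 6.25/0.5 = 12.5
Dilution factor to solution 3 = 4800; to solution 5 = 6 × 10^5
[solution 3]/[solution 5] = (factor to solution 5)/(factor to solution 3) = 6 × 10^5/4800 = 125

125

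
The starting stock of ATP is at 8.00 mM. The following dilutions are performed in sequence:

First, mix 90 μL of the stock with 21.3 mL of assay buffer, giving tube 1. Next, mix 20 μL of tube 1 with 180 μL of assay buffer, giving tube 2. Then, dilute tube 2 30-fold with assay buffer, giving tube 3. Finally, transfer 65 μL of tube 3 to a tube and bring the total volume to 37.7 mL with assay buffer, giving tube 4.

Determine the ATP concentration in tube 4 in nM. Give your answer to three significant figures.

Step 1: 90 μL + 21.3 mL = 21390 μL total → factor 21390/90 = 237.67
Step 2: 20 μL + 180 μL = 200 μL total → factor 200/20 = 10
Step 3: 30-fold → factor 30
Step 4: 65 μL brought to 37.7 mL → factor 37700/65 = 580
Overall dilution factor = 237.67 × 10 × 30 × 580 = 4.1354 × 10^7
Final = 8.00 mM / 4.1354 × 10^7 = 1.935 × 10^-7 mM = 0.193 nM

0.193 nM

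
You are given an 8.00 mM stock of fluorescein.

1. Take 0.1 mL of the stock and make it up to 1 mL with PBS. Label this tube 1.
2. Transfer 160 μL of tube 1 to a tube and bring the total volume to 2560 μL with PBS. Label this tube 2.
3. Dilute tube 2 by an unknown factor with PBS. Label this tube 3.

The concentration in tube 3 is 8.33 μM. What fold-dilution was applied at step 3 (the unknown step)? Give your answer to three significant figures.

Step 1: 0.1 mL brought to 1 mL → factor 1/0.1 = 10
Step 2: 160 μL brought to 2560 μL → factor 2560/160 = 16
Step 3: unknown factor x
Product of known-step factors = 160
Overall factor = 8.00 mM / (8.33 μM) = 960.38
x = 960.38 / 160 = 6.00

6.00-fold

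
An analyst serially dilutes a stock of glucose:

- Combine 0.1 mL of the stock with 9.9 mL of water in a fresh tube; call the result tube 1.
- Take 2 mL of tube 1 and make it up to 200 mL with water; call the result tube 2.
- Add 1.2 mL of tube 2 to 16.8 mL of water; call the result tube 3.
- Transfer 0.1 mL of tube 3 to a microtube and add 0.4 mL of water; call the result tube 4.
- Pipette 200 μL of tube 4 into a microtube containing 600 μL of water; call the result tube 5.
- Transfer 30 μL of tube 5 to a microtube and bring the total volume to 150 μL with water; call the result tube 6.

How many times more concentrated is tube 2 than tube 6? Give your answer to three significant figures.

1.50 × 10^3

Step 1: 0.1 mL + 9.9 mL = 10 mL total → factor 10/0.1 = 100
Step 2: 2 mL brought to 200 mL → factor 200/2 = 100
Step 3: 1.2 mL + 16.8 mL = 18 mL total → factor 18/1.2 = 15
Step 4: 0.1 mL + 0.4 mL = 0.5 mL total → factor 0.5/0.1 = 5
Step 5: 200 μL + 600 μL = 800 μL total → factor 800/200 = 4
Step 6: 30 μL brought to 150 μL → factor 150/30 = 5
Dilution factor to tube 2 = 10000; to tube 6 = 1.5 × 10^7
[tube 2]/[tube 6] = (factor to tube 6)/(factor to tube 2) = 1.5 × 10^7/10000 = 1.50 × 10^3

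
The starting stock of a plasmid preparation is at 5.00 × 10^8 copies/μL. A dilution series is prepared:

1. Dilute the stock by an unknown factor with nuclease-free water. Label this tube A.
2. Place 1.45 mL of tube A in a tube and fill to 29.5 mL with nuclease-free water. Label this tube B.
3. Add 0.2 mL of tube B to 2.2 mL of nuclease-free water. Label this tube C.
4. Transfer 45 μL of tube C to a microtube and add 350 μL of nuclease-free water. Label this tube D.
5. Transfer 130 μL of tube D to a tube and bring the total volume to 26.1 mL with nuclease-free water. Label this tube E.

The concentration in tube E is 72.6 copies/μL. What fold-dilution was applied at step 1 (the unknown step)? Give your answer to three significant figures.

16.0-fold

Step 1: unknown factor x
Step 2: 1.45 mL brought to 29.5 mL → factor 29.5/1.45 = 20.345
Step 3: 0.2 mL + 2.2 mL = 2.4 mL total → factor 2.4/0.2 = 12
Step 4: 45 μL + 350 μL = 395 μL total → factor 395/45 = 8.7778
Step 5: 130 μL brought to 26.1 mL → factor 26100/130 = 200.77
Product of known-step factors = 4.3025 × 10^5
Overall factor = 5.00 × 10^8 copies/μL / (72.6 copies/μL) = 6.8871 × 10^6
x = 6.8871 × 10^6 / 4.3025 × 10^5 = 16.0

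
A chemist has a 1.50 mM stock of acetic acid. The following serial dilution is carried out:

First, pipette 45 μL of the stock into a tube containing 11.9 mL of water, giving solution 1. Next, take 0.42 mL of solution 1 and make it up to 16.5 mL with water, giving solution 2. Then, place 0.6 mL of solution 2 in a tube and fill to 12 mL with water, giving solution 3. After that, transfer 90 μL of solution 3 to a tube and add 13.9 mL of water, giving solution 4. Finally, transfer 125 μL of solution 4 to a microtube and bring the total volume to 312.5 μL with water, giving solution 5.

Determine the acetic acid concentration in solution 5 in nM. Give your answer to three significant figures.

Step 1: 45 μL + 11.9 mL = 11945 μL total → factor 11945/45 = 265.44
Step 2: 0.42 mL brought to 16.5 mL → factor 16.5/0.42 = 39.286
Step 3: 0.6 mL brought to 12 mL → factor 12/0.6 = 20
Step 4: 90 μL + 13.9 mL = 13990 μL total → factor 13990/90 = 155.44
Step 5: 125 μL brought to 312.5 μL → factor 312.5/125 = 2.5
Overall dilution factor = 265.44 × 39.286 × 20 × 155.44 × 2.5 = 8.105 × 10^7
Final = 1.50 mM / 8.105 × 10^7 = 1.851 × 10^-8 mM = 0.0185 nM

0.0185 nM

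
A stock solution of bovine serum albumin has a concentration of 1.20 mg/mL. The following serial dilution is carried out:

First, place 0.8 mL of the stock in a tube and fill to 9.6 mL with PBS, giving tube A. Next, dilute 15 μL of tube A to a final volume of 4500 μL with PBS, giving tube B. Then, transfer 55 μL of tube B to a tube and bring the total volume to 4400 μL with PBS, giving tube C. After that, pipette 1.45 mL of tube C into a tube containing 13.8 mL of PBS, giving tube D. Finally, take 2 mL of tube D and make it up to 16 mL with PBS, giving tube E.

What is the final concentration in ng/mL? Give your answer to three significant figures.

0.0495 ng/mL

Step 1: 0.8 mL brought to 9.6 mL → factor 9.6/0.8 = 12
Step 2: 15 μL brought to 4500 μL → factor 4500/15 = 300
Step 3: 55 μL brought to 4400 μL → factor 4400/55 = 80
Step 4: 1.45 mL + 13.8 mL = 15.25 mL total → factor 15.25/1.45 = 10.517
Step 5: 2 mL brought to 16 mL → factor 16/2 = 8
Overall dilution factor = 12 × 300 × 80 × 10.517 × 8 = 2.4232 × 10^7
Final = 1.20 mg/mL / 2.4232 × 10^7 = 4.952 × 10^-8 mg/mL = 0.0495 ng/mL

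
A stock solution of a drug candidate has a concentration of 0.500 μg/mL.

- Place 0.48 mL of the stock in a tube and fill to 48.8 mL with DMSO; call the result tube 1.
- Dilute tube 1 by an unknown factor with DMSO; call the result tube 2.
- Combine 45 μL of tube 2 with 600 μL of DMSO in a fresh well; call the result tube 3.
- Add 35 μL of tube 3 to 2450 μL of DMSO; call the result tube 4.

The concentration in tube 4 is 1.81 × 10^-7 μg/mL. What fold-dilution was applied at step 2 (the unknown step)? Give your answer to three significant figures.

26.7-fold

Step 1: 0.48 mL brought to 48.8 mL → factor 48.8/0.48 = 101.67
Step 2: unknown factor x
Step 3: 45 μL + 600 μL = 645 μL total → factor 645/45 = 14.333
Step 4: 35 μL + 2450 μL = 2485 μL total → factor 2485/35 = 71
Product of known-step factors = 1.0346 × 10^5
Overall factor = 0.500 μg/mL / (1.81 × 10^-7 μg/mL) = 2.7624 × 10^6
x = 2.7624 × 10^6 / 1.0346 × 10^5 = 26.7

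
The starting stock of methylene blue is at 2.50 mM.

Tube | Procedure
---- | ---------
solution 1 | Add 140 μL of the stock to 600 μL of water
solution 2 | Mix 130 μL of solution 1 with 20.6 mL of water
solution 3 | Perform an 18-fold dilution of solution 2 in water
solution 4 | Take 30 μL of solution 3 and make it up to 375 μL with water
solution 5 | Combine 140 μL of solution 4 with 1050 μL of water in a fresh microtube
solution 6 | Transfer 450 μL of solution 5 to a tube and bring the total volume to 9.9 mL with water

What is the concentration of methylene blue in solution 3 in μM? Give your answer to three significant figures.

Step 1: 140 μL + 600 μL = 740 μL total → factor 740/140 = 5.2857
Step 2: 130 μL + 20.6 mL = 20730 μL total → factor 20730/130 = 159.46
Step 3: 18-fold → factor 18
Dilution factor through solution 3 = 5.2857 × 159.46 × 18 = 15172
[solution 3] = 2.50 mM / 15172 = 0.0001648 mM = 0.165 μM

0.165 μM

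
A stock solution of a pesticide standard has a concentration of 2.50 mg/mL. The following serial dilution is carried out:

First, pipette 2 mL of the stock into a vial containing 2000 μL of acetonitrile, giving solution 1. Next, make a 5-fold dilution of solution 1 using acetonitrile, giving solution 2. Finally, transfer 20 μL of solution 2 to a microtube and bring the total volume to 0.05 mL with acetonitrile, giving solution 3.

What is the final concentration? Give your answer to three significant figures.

0.100 mg/mL

Step 1: 2 mL + 2000 μL = 4 mL total → factor 4/2 = 2
Step 2: 5-fold → factor 5
Step 3: 20 μL brought to 0.05 mL → factor 50/20 = 2.5
Overall dilution factor = 2 × 5 × 2.5 = 25
Final = 2.50 mg/mL / 25 = 0.100 mg/mL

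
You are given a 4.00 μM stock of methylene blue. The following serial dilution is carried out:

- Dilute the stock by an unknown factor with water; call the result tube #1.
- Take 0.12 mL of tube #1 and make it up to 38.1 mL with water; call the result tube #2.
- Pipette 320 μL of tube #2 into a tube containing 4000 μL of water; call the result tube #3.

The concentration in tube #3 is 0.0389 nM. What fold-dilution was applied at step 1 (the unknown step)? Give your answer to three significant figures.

24.0-fold

Step 1: unknown factor x
Step 2: 0.12 mL brought to 38.1 mL → factor 38.1/0.12 = 317.5
Step 3: 320 μL + 4000 μL = 4320 μL total → factor 4320/320 = 13.5
Product of known-step factors = 4286.2
Overall factor = 4.00 μM / (0.0389 nM) = 1.0283 × 10^5
x = 1.0283 × 10^5 / 4286.2 = 24.0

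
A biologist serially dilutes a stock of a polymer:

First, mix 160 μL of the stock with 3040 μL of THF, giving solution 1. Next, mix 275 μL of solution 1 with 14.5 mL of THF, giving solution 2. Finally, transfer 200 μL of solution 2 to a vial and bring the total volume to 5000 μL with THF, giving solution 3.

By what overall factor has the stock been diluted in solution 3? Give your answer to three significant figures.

2.69 × 10^4

Step 1: 160 μL + 3040 μL = 3200 μL total → factor 3200/160 = 20
Step 2: 275 μL + 14.5 mL = 14775 μL total → factor 14775/275 = 53.727
Step 3: 200 μL brought to 5000 μL → factor 5000/200 = 25
Overall dilution factor = 20 × 53.727 × 25 = 26864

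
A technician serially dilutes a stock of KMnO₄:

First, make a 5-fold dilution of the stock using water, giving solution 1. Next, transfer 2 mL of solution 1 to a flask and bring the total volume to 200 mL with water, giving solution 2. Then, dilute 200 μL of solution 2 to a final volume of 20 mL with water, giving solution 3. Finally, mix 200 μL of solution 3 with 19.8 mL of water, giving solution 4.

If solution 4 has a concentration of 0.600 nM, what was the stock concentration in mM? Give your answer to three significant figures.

Step 1: 5-fold → factor 5
Step 2: 2 mL brought to 200 mL → factor 200/2 = 100
Step 3: 200 μL brought to 20 mL → factor 20000/200 = 100
Step 4: 200 μL + 19.8 mL = 20000 μL total → factor 20000/200 = 100
Overall dilution factor = 5 × 100 × 100 × 100 = 5 × 10^6
Stock = 0.600 nM × 5 × 10^6 = 3.000 × 10^6 nM = 3.00 mM

3.00 mM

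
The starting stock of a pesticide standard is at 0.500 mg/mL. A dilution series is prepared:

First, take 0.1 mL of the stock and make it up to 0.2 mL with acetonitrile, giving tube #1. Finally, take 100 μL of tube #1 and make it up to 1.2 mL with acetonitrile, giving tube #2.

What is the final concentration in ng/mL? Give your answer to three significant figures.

2.08 × 10^4 ng/mL

Step 1: 0.1 mL brought to 0.2 mL → factor 0.2/0.1 = 2
Step 2: 100 μL brought to 1.2 mL → factor 1200/100 = 12
Overall dilution factor = 2 × 12 = 24
Final = 0.500 mg/mL / 24 = 0.02083 mg/mL = 2.08 × 10^4 ng/mL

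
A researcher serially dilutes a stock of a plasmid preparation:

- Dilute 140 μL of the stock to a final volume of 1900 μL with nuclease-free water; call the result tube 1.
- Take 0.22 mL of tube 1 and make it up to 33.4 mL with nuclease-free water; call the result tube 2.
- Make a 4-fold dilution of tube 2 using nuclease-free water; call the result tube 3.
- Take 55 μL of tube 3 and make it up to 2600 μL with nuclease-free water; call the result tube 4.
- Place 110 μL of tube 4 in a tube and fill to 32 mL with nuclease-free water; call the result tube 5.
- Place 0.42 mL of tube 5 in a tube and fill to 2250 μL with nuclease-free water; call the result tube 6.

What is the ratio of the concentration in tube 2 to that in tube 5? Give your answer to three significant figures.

Step 1: 140 μL brought to 1900 μL → factor 1900/140 = 13.571
Step 2: 0.22 mL brought to 33.4 mL → factor 33.4/0.22 = 151.82
Step 3: 4-fold → factor 4
Step 4: 55 μL brought to 2600 μL → factor 2600/55 = 47.273
Step 5: 110 μL brought to 32 mL → factor 32000/110 = 290.91
Dilution factor to tube 2 = 2060.4; to tube 5 = 1.1334 × 10^8
[tube 2]/[tube 5] = (factor to tube 5)/(factor to tube 2) = 1.1334 × 10^8/2060.4 = 5.50 × 10^4

5.50 × 10^4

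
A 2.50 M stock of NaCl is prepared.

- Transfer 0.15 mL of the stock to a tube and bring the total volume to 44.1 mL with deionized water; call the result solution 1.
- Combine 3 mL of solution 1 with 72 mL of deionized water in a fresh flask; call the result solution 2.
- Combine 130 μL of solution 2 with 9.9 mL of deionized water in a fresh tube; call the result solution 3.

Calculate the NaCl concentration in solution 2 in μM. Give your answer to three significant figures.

Step 1: 0.15 mL brought to 44.1 mL → factor 44.1/0.15 = 294
Step 2: 3 mL + 72 mL = 75 mL total → factor 75/3 = 25
Dilution factor through solution 2 = 294 × 25 = 7350
[solution 2] = 2.50 M / 7350 = 0.0003401 M = 340 μM

340 μM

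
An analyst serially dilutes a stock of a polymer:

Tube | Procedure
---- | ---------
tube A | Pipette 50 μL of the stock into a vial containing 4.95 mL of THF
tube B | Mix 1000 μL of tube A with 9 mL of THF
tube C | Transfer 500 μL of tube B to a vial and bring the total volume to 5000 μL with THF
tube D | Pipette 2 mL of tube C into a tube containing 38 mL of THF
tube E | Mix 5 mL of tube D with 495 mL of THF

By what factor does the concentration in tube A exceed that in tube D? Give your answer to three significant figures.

Step 1: 50 μL + 4.95 mL = 5000 μL total → factor 5000/50 = 100
Step 2: 1000 μL + 9 mL = 10000 μL total → factor 10000/1000 = 10
Step 3: 500 μL brought to 5000 μL → factor 5000/500 = 10
Step 4: 2 mL + 38 mL = 40 mL total → factor 40/2 = 20
Dilution factor to tube A = 100; to tube D = 2 × 10^5
[tube A]/[tube D] = (factor to tube D)/(factor to tube A) = 2 × 10^5/100 = 2.00 × 10^3

2.00 × 10^3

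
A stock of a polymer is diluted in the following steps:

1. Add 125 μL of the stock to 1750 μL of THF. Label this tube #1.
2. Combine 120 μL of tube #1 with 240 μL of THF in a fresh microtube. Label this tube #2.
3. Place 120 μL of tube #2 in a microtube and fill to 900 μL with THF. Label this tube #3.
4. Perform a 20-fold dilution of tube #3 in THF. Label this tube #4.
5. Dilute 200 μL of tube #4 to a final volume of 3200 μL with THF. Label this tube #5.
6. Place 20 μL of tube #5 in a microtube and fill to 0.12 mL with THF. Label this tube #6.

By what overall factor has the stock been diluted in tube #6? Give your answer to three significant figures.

Step 1: 125 μL + 1750 μL = 1875 μL total → factor 1875/125 = 15
Step 2: 120 μL + 240 μL = 360 μL total → factor 360/120 = 3
Step 3: 120 μL brought to 900 μL → factor 900/120 = 7.5
Step 4: 20-fold → factor 20
Step 5: 200 μL brought to 3200 μL → factor 3200/200 = 16
Step 6: 20 μL brought to 0.12 mL → factor 120/20 = 6
Overall dilution factor = 15 × 3 × 7.5 × 20 × 16 × 6 = 6.48 × 10^5

6.48 × 10^5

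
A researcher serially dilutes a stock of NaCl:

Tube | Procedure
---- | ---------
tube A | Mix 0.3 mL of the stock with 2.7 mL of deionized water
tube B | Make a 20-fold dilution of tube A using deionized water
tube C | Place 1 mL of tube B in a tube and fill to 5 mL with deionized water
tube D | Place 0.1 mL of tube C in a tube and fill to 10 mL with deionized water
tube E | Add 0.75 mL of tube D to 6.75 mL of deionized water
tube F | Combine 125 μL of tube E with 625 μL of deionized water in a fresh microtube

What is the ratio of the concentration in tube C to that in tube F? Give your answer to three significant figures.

Step 1: 0.3 mL + 2.7 mL = 3 mL total → factor 3/0.3 = 10
Step 2: 20-fold → factor 20
Step 3: 1 mL brought to 5 mL → factor 5/1 = 5
Step 4: 0.1 mL brought to 10 mL → factor 10/0.1 = 100
Step 5: 0.75 mL + 6.75 mL = 7.5 mL total → factor 7.5/0.75 = 10
Step 6: 125 μL + 625 μL = 750 μL total → factor 750/125 = 6
Dilution factor to tube C = 1000; to tube F = 6 × 10^6
[tube C]/[tube F] = (factor to tube F)/(factor to tube C) = 6 × 10^6/1000 = 6.00 × 10^3

6.00 × 10^3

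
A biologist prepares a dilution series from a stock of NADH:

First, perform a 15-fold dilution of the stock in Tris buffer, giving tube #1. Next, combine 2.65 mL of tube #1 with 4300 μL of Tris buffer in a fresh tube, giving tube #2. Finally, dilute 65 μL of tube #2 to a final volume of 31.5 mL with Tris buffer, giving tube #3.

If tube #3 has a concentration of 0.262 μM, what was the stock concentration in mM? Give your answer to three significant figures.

Step 1: 15-fold → factor 15
Step 2: 2.65 mL + 4300 μL = 6.95 mL total → factor 6.95/2.65 = 2.6226
Step 3: 65 μL brought to 31.5 mL → factor 31500/65 = 484.62
Overall dilution factor = 15 × 2.6226 × 484.62 = 19065
Stock = 0.262 μM × 19065 = 4995 μM = 4.99 mM

4.99 mM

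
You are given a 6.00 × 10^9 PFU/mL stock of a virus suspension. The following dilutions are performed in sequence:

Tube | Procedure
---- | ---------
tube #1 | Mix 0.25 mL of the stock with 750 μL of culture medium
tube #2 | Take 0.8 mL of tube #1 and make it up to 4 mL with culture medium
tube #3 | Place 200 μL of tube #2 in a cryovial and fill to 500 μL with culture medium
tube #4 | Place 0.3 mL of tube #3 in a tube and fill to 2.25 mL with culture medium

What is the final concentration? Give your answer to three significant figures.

Step 1: 0.25 mL + 750 μL = 1 mL total → factor 1/0.25 = 4
Step 2: 0.8 mL brought to 4 mL → factor 4/0.8 = 5
Step 3: 200 μL brought to 500 μL → factor 500/200 = 2.5
Step 4: 0.3 mL brought to 2.25 mL → factor 2.25/0.3 = 7.5
Overall dilution factor = 4 × 5 × 2.5 × 7.5 = 375
Final = 6.00 × 10^9 PFU/mL / 375 = 1.60 × 10^7 PFU/mL

1.60 × 10^7 PFU/mL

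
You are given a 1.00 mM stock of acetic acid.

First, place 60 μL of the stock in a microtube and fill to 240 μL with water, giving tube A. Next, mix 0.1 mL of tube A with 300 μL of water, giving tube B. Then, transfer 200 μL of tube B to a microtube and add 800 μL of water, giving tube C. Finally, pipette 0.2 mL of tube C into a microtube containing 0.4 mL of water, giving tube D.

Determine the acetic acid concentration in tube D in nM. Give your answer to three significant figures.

4.17 × 10^3 nM

Step 1: 60 μL brought to 240 μL → factor 240/60 = 4
Step 2: 0.1 mL + 300 μL = 0.4 mL total → factor 0.4/0.1 = 4
Step 3: 200 μL + 800 μL = 1000 μL total → factor 1000/200 = 5
Step 4: 0.2 mL + 0.4 mL = 0.6 mL total → factor 0.6/0.2 = 3
Overall dilution factor = 4 × 4 × 5 × 3 = 240
Final = 1.00 mM / 240 = 0.004167 mM = 4.17 × 10^3 nM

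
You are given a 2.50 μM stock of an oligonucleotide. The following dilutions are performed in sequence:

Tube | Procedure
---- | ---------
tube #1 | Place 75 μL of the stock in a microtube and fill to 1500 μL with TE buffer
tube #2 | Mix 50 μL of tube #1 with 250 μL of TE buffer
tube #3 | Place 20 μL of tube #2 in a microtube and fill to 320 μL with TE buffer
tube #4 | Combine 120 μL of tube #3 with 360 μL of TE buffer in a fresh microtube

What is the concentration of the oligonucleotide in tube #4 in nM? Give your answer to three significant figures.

0.326 nM

Step 1: 75 μL brought to 1500 μL → factor 1500/75 = 20
Step 2: 50 μL + 250 μL = 300 μL total → factor 300/50 = 6
Step 3: 20 μL brought to 320 μL → factor 320/20 = 16
Step 4: 120 μL + 360 μL = 480 μL total → factor 480/120 = 4
Overall dilution factor = 20 × 6 × 16 × 4 = 7680
Final = 2.50 μM / 7680 = 0.0003255 μM = 0.326 nM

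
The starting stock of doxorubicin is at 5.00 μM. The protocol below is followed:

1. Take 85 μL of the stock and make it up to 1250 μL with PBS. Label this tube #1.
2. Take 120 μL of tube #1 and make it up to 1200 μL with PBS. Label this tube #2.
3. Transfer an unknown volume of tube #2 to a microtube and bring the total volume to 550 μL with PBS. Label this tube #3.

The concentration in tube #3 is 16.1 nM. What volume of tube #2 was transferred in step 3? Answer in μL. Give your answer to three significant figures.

260 μL

Step 1: 85 μL brought to 1250 μL → factor 1250/85 = 14.706
Step 2: 120 μL brought to 1200 μL → factor 1200/120 = 10
Step 3: v brought to 550 μL → factor = 550 μL/v
Product of known-step factors = 147.06
Overall factor = 5.00 μM / (16.1 nM) = 310.56
Step-3 factor = 310.56 / 147.06 = 2.1118
v = 550 μL / 2.1118 = 260 μL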